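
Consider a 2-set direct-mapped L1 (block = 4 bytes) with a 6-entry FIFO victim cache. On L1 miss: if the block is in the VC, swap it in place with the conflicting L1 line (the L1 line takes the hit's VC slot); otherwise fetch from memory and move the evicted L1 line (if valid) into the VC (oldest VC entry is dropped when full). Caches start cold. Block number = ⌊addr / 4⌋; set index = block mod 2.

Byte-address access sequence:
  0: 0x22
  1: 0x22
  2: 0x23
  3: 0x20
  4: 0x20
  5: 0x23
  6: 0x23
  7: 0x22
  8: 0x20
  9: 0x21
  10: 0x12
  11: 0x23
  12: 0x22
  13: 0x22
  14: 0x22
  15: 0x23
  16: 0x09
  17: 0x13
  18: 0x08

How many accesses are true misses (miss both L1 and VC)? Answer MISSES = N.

  [0] addr=0x22 blk=8 s=0: MISS | VC []
  [1] addr=0x22 blk=8 s=0: L1-HIT | VC []
  [2] addr=0x23 blk=8 s=0: L1-HIT | VC []
  [3] addr=0x20 blk=8 s=0: L1-HIT | VC []
  [4] addr=0x20 blk=8 s=0: L1-HIT | VC []
  [5] addr=0x23 blk=8 s=0: L1-HIT | VC []
  [6] addr=0x23 blk=8 s=0: L1-HIT | VC []
  [7] addr=0x22 blk=8 s=0: L1-HIT | VC []
  [8] addr=0x20 blk=8 s=0: L1-HIT | VC []
  [9] addr=0x21 blk=8 s=0: L1-HIT | VC []
  [10] addr=0x12 blk=4 s=0: MISS | VC [8]
  [11] addr=0x23 blk=8 s=0: VC-HIT | VC [4]
  [12] addr=0x22 blk=8 s=0: L1-HIT | VC [4]
  [13] addr=0x22 blk=8 s=0: L1-HIT | VC [4]
  [14] addr=0x22 blk=8 s=0: L1-HIT | VC [4]
  [15] addr=0x23 blk=8 s=0: L1-HIT | VC [4]
  [16] addr=0x9 blk=2 s=0: MISS | VC [4, 8]
  [17] addr=0x13 blk=4 s=0: VC-HIT | VC [2, 8]
  [18] addr=0x8 blk=2 s=0: VC-HIT | VC [4, 8]

MISSES = 3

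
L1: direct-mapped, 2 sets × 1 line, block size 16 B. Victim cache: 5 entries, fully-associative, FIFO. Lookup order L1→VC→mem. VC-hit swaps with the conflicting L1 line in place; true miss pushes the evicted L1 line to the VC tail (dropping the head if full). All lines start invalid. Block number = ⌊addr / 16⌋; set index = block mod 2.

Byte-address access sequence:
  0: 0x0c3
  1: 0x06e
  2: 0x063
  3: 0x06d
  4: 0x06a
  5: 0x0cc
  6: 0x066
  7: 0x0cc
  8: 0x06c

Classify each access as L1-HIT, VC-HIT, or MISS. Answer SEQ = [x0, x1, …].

SEQ = [MISS, MISS, L1-HIT, L1-HIT, L1-HIT, VC-HIT, VC-HIT, VC-HIT, VC-HIT]

#0 0xc3→b12/s0 MISS; vc=[]
#1 0x6e→b6/s0 MISS; vc=[12]
#2 0x63→b6/s0 L1-HIT; vc=[12]
#3 0x6d→b6/s0 L1-HIT; vc=[12]
#4 0x6a→b6/s0 L1-HIT; vc=[12]
#5 0xcc→b12/s0 VC-HIT; vc=[6]
#6 0x66→b6/s0 VC-HIT; vc=[12]
#7 0xcc→b12/s0 VC-HIT; vc=[6]
#8 0x6c→b6/s0 VC-HIT; vc=[12]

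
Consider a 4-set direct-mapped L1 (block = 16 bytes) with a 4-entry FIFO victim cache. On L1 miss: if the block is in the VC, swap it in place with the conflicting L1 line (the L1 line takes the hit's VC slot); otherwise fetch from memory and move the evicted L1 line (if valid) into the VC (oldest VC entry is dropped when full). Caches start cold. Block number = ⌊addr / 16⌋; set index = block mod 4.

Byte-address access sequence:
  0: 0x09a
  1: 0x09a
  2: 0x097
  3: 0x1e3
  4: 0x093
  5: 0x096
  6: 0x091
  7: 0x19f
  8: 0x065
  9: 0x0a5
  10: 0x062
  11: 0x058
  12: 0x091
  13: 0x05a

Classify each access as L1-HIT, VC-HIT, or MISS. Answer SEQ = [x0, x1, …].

#0 0x9a→b9/s1 MISS; vc=[]
#1 0x9a→b9/s1 L1-HIT; vc=[]
#2 0x97→b9/s1 L1-HIT; vc=[]
#3 0x1e3→b30/s2 MISS; vc=[]
#4 0x93→b9/s1 L1-HIT; vc=[]
#5 0x96→b9/s1 L1-HIT; vc=[]
#6 0x91→b9/s1 L1-HIT; vc=[]
#7 0x19f→b25/s1 MISS; vc=[9]
#8 0x65→b6/s2 MISS; vc=[9,30]
#9 0xa5→b10/s2 MISS; vc=[9,30,6]
#10 0x62→b6/s2 VC-HIT; vc=[9,30,10]
#11 0x58→b5/s1 MISS; vc=[9,30,10,25]
#12 0x91→b9/s1 VC-HIT; vc=[5,30,10,25]
#13 0x5a→b5/s1 VC-HIT; vc=[9,30,10,25]

SEQ = [MISS, L1-HIT, L1-HIT, MISS, L1-HIT, L1-HIT, L1-HIT, MISS, MISS, MISS, VC-HIT, MISS, VC-HIT, VC-HIT]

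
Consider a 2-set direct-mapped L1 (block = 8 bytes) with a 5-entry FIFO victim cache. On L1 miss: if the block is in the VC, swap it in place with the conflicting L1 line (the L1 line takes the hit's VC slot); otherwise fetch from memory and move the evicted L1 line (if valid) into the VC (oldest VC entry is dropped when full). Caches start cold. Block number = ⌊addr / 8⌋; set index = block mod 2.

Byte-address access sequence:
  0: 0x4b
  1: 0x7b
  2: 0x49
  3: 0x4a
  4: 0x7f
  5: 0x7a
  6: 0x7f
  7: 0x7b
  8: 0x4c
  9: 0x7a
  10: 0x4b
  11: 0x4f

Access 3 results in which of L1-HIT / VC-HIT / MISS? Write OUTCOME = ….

OUTCOME = L1-HIT

0: 0x4b (blk 9, set 1) → MISS  vc=[]
1: 0x7b (blk 15, set 1) → MISS  vc=[9]
2: 0x49 (blk 9, set 1) → VC-HIT  vc=[15]
3: 0x4a (blk 9, set 1) → L1-HIT  vc=[15]
4: 0x7f (blk 15, set 1) → VC-HIT  vc=[9]
5: 0x7a (blk 15, set 1) → L1-HIT  vc=[9]
6: 0x7f (blk 15, set 1) → L1-HIT  vc=[9]
7: 0x7b (blk 15, set 1) → L1-HIT  vc=[9]
8: 0x4c (blk 9, set 1) → VC-HIT  vc=[15]
9: 0x7a (blk 15, set 1) → VC-HIT  vc=[9]
10: 0x4b (blk 9, set 1) → VC-HIT  vc=[15]
11: 0x4f (blk 9, set 1) → L1-HIT  vc=[15]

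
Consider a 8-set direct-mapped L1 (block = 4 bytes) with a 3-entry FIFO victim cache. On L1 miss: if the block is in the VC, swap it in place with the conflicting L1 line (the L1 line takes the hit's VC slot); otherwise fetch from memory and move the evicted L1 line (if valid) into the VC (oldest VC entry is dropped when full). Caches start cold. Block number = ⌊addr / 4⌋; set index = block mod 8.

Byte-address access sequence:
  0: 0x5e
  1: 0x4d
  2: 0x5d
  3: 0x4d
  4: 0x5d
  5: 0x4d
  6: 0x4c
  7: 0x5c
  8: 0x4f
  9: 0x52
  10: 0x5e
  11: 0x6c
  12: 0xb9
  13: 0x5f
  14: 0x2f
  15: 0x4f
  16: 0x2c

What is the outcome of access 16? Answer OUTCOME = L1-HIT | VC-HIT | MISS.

OUTCOME = VC-HIT

0: 0x5e (blk 23, set 7) → MISS  vc=[]
1: 0x4d (blk 19, set 3) → MISS  vc=[]
2: 0x5d (blk 23, set 7) → L1-HIT  vc=[]
3: 0x4d (blk 19, set 3) → L1-HIT  vc=[]
4: 0x5d (blk 23, set 7) → L1-HIT  vc=[]
5: 0x4d (blk 19, set 3) → L1-HIT  vc=[]
6: 0x4c (blk 19, set 3) → L1-HIT  vc=[]
7: 0x5c (blk 23, set 7) → L1-HIT  vc=[]
8: 0x4f (blk 19, set 3) → L1-HIT  vc=[]
9: 0x52 (blk 20, set 4) → MISS  vc=[]
10: 0x5e (blk 23, set 7) → L1-HIT  vc=[]
11: 0x6c (blk 27, set 3) → MISS  vc=[19]
12: 0xb9 (blk 46, set 6) → MISS  vc=[19]
13: 0x5f (blk 23, set 7) → L1-HIT  vc=[19]
14: 0x2f (blk 11, set 3) → MISS  vc=[19, 27]
15: 0x4f (blk 19, set 3) → VC-HIT  vc=[11, 27]
16: 0x2c (blk 11, set 3) → VC-HIT  vc=[19, 27]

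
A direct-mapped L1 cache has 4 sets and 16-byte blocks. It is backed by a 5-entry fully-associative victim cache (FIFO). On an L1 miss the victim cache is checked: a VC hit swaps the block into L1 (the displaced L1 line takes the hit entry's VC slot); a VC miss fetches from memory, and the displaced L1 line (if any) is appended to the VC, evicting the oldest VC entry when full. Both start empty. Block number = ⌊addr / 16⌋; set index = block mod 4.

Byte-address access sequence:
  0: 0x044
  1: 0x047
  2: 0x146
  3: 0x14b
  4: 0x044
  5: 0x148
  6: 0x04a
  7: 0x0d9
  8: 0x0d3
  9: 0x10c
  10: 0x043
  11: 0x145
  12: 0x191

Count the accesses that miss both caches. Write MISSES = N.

MISSES = 5

0: 0x44 (blk 4, set 0) → MISS  vc=[]
1: 0x47 (blk 4, set 0) → L1-HIT  vc=[]
2: 0x146 (blk 20, set 0) → MISS  vc=[4]
3: 0x14b (blk 20, set 0) → L1-HIT  vc=[4]
4: 0x44 (blk 4, set 0) → VC-HIT  vc=[20]
5: 0x148 (blk 20, set 0) → VC-HIT  vc=[4]
6: 0x4a (blk 4, set 0) → VC-HIT  vc=[20]
7: 0xd9 (blk 13, set 1) → MISS  vc=[20]
8: 0xd3 (blk 13, set 1) → L1-HIT  vc=[20]
9: 0x10c (blk 16, set 0) → MISS  vc=[20, 4]
10: 0x43 (blk 4, set 0) → VC-HIT  vc=[20, 16]
11: 0x145 (blk 20, set 0) → VC-HIT  vc=[4, 16]
12: 0x191 (blk 25, set 1) → MISS  vc=[4, 16, 13]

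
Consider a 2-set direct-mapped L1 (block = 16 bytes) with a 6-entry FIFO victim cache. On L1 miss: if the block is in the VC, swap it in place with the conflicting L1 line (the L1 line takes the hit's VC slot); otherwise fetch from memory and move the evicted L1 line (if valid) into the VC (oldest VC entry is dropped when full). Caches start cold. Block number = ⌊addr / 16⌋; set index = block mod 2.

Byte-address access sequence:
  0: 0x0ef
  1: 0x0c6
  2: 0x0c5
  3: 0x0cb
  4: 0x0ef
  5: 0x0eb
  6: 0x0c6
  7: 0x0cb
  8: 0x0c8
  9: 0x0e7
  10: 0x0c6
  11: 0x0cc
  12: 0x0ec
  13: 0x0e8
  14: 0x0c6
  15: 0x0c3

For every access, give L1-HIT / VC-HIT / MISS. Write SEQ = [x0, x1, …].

SEQ = [MISS, MISS, L1-HIT, L1-HIT, VC-HIT, L1-HIT, VC-HIT, L1-HIT, L1-HIT, VC-HIT, VC-HIT, L1-HIT, VC-HIT, L1-HIT, VC-HIT, L1-HIT]

0: 0xef (blk 14, set 0) → MISS  vc=[]
1: 0xc6 (blk 12, set 0) → MISS  vc=[14]
2: 0xc5 (blk 12, set 0) → L1-HIT  vc=[14]
3: 0xcb (blk 12, set 0) → L1-HIT  vc=[14]
4: 0xef (blk 14, set 0) → VC-HIT  vc=[12]
5: 0xeb (blk 14, set 0) → L1-HIT  vc=[12]
6: 0xc6 (blk 12, set 0) → VC-HIT  vc=[14]
7: 0xcb (blk 12, set 0) → L1-HIT  vc=[14]
8: 0xc8 (blk 12, set 0) → L1-HIT  vc=[14]
9: 0xe7 (blk 14, set 0) → VC-HIT  vc=[12]
10: 0xc6 (blk 12, set 0) → VC-HIT  vc=[14]
11: 0xcc (blk 12, set 0) → L1-HIT  vc=[14]
12: 0xec (blk 14, set 0) → VC-HIT  vc=[12]
13: 0xe8 (blk 14, set 0) → L1-HIT  vc=[12]
14: 0xc6 (blk 12, set 0) → VC-HIT  vc=[14]
15: 0xc3 (blk 12, set 0) → L1-HIT  vc=[14]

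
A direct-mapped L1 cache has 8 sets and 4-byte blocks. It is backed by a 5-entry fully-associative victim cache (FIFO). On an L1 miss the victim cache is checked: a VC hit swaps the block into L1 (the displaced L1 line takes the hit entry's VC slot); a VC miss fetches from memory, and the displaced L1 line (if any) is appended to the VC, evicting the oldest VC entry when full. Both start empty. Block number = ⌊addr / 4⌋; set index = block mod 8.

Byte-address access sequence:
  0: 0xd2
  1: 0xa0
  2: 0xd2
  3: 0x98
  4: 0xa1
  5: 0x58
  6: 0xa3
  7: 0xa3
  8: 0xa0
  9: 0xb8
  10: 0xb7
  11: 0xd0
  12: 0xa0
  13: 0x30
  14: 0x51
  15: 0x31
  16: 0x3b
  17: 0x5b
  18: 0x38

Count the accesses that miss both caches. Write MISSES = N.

  [0] addr=0xd2 blk=52 s=4: MISS | VC []
  [1] addr=0xa0 blk=40 s=0: MISS | VC []
  [2] addr=0xd2 blk=52 s=4: L1-HIT | VC []
  [3] addr=0x98 blk=38 s=6: MISS | VC []
  [4] addr=0xa1 blk=40 s=0: L1-HIT | VC []
  [5] addr=0x58 blk=22 s=6: MISS | VC [38]
  [6] addr=0xa3 blk=40 s=0: L1-HIT | VC [38]
  [7] addr=0xa3 blk=40 s=0: L1-HIT | VC [38]
  [8] addr=0xa0 blk=40 s=0: L1-HIT | VC [38]
  [9] addr=0xb8 blk=46 s=6: MISS | VC [38, 22]
  [10] addr=0xb7 blk=45 s=5: MISS | VC [38, 22]
  [11] addr=0xd0 blk=52 s=4: L1-HIT | VC [38, 22]
  [12] addr=0xa0 blk=40 s=0: L1-HIT | VC [38, 22]
  [13] addr=0x30 blk=12 s=4: MISS | VC [38, 22, 52]
  [14] addr=0x51 blk=20 s=4: MISS | VC [38, 22, 52, 12]
  [15] addr=0x31 blk=12 s=4: VC-HIT | VC [38, 22, 52, 20]
  [16] addr=0x3b blk=14 s=6: MISS | VC [38, 22, 52, 20, 46]
  [17] addr=0x5b blk=22 s=6: VC-HIT | VC [38, 14, 52, 20, 46]
  [18] addr=0x38 blk=14 s=6: VC-HIT | VC [38, 22, 52, 20, 46]

MISSES = 9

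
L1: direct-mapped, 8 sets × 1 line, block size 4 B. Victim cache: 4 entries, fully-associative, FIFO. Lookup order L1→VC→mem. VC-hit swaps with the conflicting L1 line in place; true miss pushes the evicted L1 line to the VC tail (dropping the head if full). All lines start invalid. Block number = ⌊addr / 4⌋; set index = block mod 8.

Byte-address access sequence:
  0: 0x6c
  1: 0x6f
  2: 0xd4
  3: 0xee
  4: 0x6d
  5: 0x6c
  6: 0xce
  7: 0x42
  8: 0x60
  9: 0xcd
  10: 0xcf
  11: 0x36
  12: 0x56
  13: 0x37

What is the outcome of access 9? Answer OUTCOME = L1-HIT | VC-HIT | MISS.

0: 0x6c (blk 27, set 3) → MISS  vc=[]
1: 0x6f (blk 27, set 3) → L1-HIT  vc=[]
2: 0xd4 (blk 53, set 5) → MISS  vc=[]
3: 0xee (blk 59, set 3) → MISS  vc=[27]
4: 0x6d (blk 27, set 3) → VC-HIT  vc=[59]
5: 0x6c (blk 27, set 3) → L1-HIT  vc=[59]
6: 0xce (blk 51, set 3) → MISS  vc=[59, 27]
7: 0x42 (blk 16, set 0) → MISS  vc=[59, 27]
8: 0x60 (blk 24, set 0) → MISS  vc=[59, 27, 16]
9: 0xcd (blk 51, set 3) → L1-HIT  vc=[59, 27, 16]
10: 0xcf (blk 51, set 3) → L1-HIT  vc=[59, 27, 16]
11: 0x36 (blk 13, set 5) → MISS  vc=[59, 27, 16, 53]
12: 0x56 (blk 21, set 5) → MISS  vc=[27, 16, 53, 13]
13: 0x37 (blk 13, set 5) → VC-HIT  vc=[27, 16, 53, 21]

OUTCOME = L1-HIT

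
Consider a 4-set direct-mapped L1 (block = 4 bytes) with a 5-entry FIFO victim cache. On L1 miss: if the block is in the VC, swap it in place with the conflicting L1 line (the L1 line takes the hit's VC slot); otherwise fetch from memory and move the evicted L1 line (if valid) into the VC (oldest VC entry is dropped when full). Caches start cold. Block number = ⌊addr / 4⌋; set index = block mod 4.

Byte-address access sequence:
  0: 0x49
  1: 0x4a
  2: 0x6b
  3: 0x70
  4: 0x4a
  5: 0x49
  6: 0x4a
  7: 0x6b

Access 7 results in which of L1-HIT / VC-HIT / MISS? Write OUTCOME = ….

OUTCOME = VC-HIT

  [0] addr=0x49 blk=18 s=2: MISS | VC []
  [1] addr=0x4a blk=18 s=2: L1-HIT | VC []
  [2] addr=0x6b blk=26 s=2: MISS | VC [18]
  [3] addr=0x70 blk=28 s=0: MISS | VC [18]
  [4] addr=0x4a blk=18 s=2: VC-HIT | VC [26]
  [5] addr=0x49 blk=18 s=2: L1-HIT | VC [26]
  [6] addr=0x4a blk=18 s=2: L1-HIT | VC [26]
  [7] addr=0x6b blk=26 s=2: VC-HIT | VC [18]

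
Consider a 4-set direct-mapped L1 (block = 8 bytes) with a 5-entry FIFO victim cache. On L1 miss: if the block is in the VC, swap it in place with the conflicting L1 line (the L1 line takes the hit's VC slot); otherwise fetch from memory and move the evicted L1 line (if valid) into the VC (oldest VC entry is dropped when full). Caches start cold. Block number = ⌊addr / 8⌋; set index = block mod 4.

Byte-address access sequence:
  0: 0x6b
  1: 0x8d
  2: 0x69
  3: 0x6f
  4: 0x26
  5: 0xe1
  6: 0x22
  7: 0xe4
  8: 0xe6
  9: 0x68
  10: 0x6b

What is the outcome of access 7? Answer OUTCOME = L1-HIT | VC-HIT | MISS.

#0 0x6b→b13/s1 MISS; vc=[]
#1 0x8d→b17/s1 MISS; vc=[13]
#2 0x69→b13/s1 VC-HIT; vc=[17]
#3 0x6f→b13/s1 L1-HIT; vc=[17]
#4 0x26→b4/s0 MISS; vc=[17]
#5 0xe1→b28/s0 MISS; vc=[17,4]
#6 0x22→b4/s0 VC-HIT; vc=[17,28]
#7 0xe4→b28/s0 VC-HIT; vc=[17,4]
#8 0xe6→b28/s0 L1-HIT; vc=[17,4]
#9 0x68→b13/s1 L1-HIT; vc=[17,4]
#10 0x6b→b13/s1 L1-HIT; vc=[17,4]

OUTCOME = VC-HIT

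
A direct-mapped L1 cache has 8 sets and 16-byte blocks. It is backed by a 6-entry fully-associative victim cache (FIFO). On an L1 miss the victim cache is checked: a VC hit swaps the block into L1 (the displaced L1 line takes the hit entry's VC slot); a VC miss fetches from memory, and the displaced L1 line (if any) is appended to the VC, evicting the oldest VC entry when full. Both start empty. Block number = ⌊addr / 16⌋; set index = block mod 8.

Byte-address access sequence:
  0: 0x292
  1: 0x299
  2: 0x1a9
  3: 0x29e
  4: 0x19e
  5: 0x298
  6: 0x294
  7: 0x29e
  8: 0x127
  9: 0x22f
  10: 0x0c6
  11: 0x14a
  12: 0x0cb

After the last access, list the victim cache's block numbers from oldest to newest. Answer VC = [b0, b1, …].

VC = [25, 26, 18, 20]

  [0] addr=0x292 blk=41 s=1: MISS | VC []
  [1] addr=0x299 blk=41 s=1: L1-HIT | VC []
  [2] addr=0x1a9 blk=26 s=2: MISS | VC []
  [3] addr=0x29e blk=41 s=1: L1-HIT | VC []
  [4] addr=0x19e blk=25 s=1: MISS | VC [41]
  [5] addr=0x298 blk=41 s=1: VC-HIT | VC [25]
  [6] addr=0x294 blk=41 s=1: L1-HIT | VC [25]
  [7] addr=0x29e blk=41 s=1: L1-HIT | VC [25]
  [8] addr=0x127 blk=18 s=2: MISS | VC [25, 26]
  [9] addr=0x22f blk=34 s=2: MISS | VC [25, 26, 18]
  [10] addr=0xc6 blk=12 s=4: MISS | VC [25, 26, 18]
  [11] addr=0x14a blk=20 s=4: MISS | VC [25, 26, 18, 12]
  [12] addr=0xcb blk=12 s=4: VC-HIT | VC [25, 26, 18, 20]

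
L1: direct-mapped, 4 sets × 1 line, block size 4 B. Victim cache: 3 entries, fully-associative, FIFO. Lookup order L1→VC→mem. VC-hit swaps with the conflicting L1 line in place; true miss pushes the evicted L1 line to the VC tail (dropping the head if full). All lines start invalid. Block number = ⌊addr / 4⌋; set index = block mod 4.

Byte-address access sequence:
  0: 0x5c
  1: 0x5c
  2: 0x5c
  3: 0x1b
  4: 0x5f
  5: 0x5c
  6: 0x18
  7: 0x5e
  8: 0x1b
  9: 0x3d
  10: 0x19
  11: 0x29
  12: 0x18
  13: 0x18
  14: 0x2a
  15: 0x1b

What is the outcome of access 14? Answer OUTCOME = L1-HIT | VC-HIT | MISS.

OUTCOME = VC-HIT

  [0] addr=0x5c blk=23 s=3: MISS | VC []
  [1] addr=0x5c blk=23 s=3: L1-HIT | VC []
  [2] addr=0x5c blk=23 s=3: L1-HIT | VC []
  [3] addr=0x1b blk=6 s=2: MISS | VC []
  [4] addr=0x5f blk=23 s=3: L1-HIT | VC []
  [5] addr=0x5c blk=23 s=3: L1-HIT | VC []
  [6] addr=0x18 blk=6 s=2: L1-HIT | VC []
  [7] addr=0x5e blk=23 s=3: L1-HIT | VC []
  [8] addr=0x1b blk=6 s=2: L1-HIT | VC []
  [9] addr=0x3d blk=15 s=3: MISS | VC [23]
  [10] addr=0x19 blk=6 s=2: L1-HIT | VC [23]
  [11] addr=0x29 blk=10 s=2: MISS | VC [23, 6]
  [12] addr=0x18 blk=6 s=2: VC-HIT | VC [23, 10]
  [13] addr=0x18 blk=6 s=2: L1-HIT | VC [23, 10]
  [14] addr=0x2a blk=10 s=2: VC-HIT | VC [23, 6]
  [15] addr=0x1b blk=6 s=2: VC-HIT | VC [23, 10]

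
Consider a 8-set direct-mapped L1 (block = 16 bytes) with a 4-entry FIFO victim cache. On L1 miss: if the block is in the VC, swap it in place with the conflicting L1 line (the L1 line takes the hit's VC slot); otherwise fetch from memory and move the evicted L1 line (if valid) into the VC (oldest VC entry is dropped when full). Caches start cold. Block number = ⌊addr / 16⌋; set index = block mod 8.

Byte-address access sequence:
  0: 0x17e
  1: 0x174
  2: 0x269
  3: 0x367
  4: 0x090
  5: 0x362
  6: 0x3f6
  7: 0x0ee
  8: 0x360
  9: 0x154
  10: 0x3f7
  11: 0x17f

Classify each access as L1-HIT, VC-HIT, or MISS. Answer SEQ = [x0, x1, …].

0: 0x17e (blk 23, set 7) → MISS  vc=[]
1: 0x174 (blk 23, set 7) → L1-HIT  vc=[]
2: 0x269 (blk 38, set 6) → MISS  vc=[]
3: 0x367 (blk 54, set 6) → MISS  vc=[38]
4: 0x90 (blk 9, set 1) → MISS  vc=[38]
5: 0x362 (blk 54, set 6) → L1-HIT  vc=[38]
6: 0x3f6 (blk 63, set 7) → MISS  vc=[38, 23]
7: 0xee (blk 14, set 6) → MISS  vc=[38, 23, 54]
8: 0x360 (blk 54, set 6) → VC-HIT  vc=[38, 23, 14]
9: 0x154 (blk 21, set 5) → MISS  vc=[38, 23, 14]
10: 0x3f7 (blk 63, set 7) → L1-HIT  vc=[38, 23, 14]
11: 0x17f (blk 23, set 7) → VC-HIT  vc=[38, 63, 14]

SEQ = [MISS, L1-HIT, MISS, MISS, MISS, L1-HIT, MISS, MISS, VC-HIT, MISS, L1-HIT, VC-HIT]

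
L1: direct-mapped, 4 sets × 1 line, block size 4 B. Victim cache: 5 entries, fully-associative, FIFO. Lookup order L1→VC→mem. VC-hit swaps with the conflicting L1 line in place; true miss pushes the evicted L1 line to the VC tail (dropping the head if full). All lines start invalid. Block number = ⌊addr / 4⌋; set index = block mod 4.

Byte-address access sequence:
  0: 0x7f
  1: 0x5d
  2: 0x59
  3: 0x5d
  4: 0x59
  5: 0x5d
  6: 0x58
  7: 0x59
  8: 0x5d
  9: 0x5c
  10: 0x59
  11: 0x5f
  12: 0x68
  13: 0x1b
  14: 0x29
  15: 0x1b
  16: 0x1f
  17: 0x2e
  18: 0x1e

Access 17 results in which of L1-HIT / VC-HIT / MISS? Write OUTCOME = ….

  [0] addr=0x7f blk=31 s=3: MISS | VC []
  [1] addr=0x5d blk=23 s=3: MISS | VC [31]
  [2] addr=0x59 blk=22 s=2: MISS | VC [31]
  [3] addr=0x5d blk=23 s=3: L1-HIT | VC [31]
  [4] addr=0x59 blk=22 s=2: L1-HIT | VC [31]
  [5] addr=0x5d blk=23 s=3: L1-HIT | VC [31]
  [6] addr=0x58 blk=22 s=2: L1-HIT | VC [31]
  [7] addr=0x59 blk=22 s=2: L1-HIT | VC [31]
  [8] addr=0x5d blk=23 s=3: L1-HIT | VC [31]
  [9] addr=0x5c blk=23 s=3: L1-HIT | VC [31]
  [10] addr=0x59 blk=22 s=2: L1-HIT | VC [31]
  [11] addr=0x5f blk=23 s=3: L1-HIT | VC [31]
  [12] addr=0x68 blk=26 s=2: MISS | VC [31, 22]
  [13] addr=0x1b blk=6 s=2: MISS | VC [31, 22, 26]
  [14] addr=0x29 blk=10 s=2: MISS | VC [31, 22, 26, 6]
  [15] addr=0x1b blk=6 s=2: VC-HIT | VC [31, 22, 26, 10]
  [16] addr=0x1f blk=7 s=3: MISS | VC [31, 22, 26, 10, 23]
  [17] addr=0x2e blk=11 s=3: MISS | VC [22, 26, 10, 23, 7]
  [18] addr=0x1e blk=7 s=3: VC-HIT | VC [22, 26, 10, 23, 11]

OUTCOME = MISS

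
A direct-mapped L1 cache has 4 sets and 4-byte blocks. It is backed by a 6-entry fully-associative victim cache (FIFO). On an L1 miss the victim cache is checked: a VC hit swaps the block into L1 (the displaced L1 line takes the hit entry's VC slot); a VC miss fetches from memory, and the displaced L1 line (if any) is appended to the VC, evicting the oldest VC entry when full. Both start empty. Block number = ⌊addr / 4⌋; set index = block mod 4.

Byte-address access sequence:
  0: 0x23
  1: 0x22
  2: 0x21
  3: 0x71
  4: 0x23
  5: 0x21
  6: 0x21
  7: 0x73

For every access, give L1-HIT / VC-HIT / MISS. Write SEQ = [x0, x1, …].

#0 0x23→b8/s0 MISS; vc=[]
#1 0x22→b8/s0 L1-HIT; vc=[]
#2 0x21→b8/s0 L1-HIT; vc=[]
#3 0x71→b28/s0 MISS; vc=[8]
#4 0x23→b8/s0 VC-HIT; vc=[28]
#5 0x21→b8/s0 L1-HIT; vc=[28]
#6 0x21→b8/s0 L1-HIT; vc=[28]
#7 0x73→b28/s0 VC-HIT; vc=[8]

SEQ = [MISS, L1-HIT, L1-HIT, MISS, VC-HIT, L1-HIT, L1-HIT, VC-HIT]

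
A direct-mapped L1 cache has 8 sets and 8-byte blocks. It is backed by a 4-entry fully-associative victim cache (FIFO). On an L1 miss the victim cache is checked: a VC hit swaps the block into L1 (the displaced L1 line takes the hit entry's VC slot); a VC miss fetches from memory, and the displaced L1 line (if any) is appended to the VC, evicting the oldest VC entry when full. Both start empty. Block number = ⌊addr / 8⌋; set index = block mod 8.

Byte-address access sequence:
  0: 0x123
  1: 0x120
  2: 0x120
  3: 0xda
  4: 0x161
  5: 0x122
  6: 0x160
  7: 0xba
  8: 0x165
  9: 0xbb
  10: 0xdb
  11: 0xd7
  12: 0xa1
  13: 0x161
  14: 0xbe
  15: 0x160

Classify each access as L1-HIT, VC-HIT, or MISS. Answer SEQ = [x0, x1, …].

SEQ = [MISS, L1-HIT, L1-HIT, MISS, MISS, VC-HIT, VC-HIT, MISS, L1-HIT, L1-HIT, L1-HIT, MISS, MISS, VC-HIT, L1-HIT, L1-HIT]

#0 0x123→b36/s4 MISS; vc=[]
#1 0x120→b36/s4 L1-HIT; vc=[]
#2 0x120→b36/s4 L1-HIT; vc=[]
#3 0xda→b27/s3 MISS; vc=[]
#4 0x161→b44/s4 MISS; vc=[36]
#5 0x122→b36/s4 VC-HIT; vc=[44]
#6 0x160→b44/s4 VC-HIT; vc=[36]
#7 0xba→b23/s7 MISS; vc=[36]
#8 0x165→b44/s4 L1-HIT; vc=[36]
#9 0xbb→b23/s7 L1-HIT; vc=[36]
#10 0xdb→b27/s3 L1-HIT; vc=[36]
#11 0xd7→b26/s2 MISS; vc=[36]
#12 0xa1→b20/s4 MISS; vc=[36,44]
#13 0x161→b44/s4 VC-HIT; vc=[36,20]
#14 0xbe→b23/s7 L1-HIT; vc=[36,20]
#15 0x160→b44/s4 L1-HIT; vc=[36,20]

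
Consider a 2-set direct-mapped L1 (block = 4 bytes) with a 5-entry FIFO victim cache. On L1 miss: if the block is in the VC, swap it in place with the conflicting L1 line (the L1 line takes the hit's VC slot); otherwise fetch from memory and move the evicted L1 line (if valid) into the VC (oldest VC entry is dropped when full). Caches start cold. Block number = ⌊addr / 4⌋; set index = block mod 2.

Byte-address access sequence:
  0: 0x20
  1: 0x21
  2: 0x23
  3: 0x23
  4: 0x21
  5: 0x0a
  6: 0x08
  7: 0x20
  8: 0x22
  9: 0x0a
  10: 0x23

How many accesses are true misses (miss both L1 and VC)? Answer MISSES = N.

MISSES = 2

#0 0x20→b8/s0 MISS; vc=[]
#1 0x21→b8/s0 L1-HIT; vc=[]
#2 0x23→b8/s0 L1-HIT; vc=[]
#3 0x23→b8/s0 L1-HIT; vc=[]
#4 0x21→b8/s0 L1-HIT; vc=[]
#5 0xa→b2/s0 MISS; vc=[8]
#6 0x8→b2/s0 L1-HIT; vc=[8]
#7 0x20→b8/s0 VC-HIT; vc=[2]
#8 0x22→b8/s0 L1-HIT; vc=[2]
#9 0xa→b2/s0 VC-HIT; vc=[8]
#10 0x23→b8/s0 VC-HIT; vc=[2]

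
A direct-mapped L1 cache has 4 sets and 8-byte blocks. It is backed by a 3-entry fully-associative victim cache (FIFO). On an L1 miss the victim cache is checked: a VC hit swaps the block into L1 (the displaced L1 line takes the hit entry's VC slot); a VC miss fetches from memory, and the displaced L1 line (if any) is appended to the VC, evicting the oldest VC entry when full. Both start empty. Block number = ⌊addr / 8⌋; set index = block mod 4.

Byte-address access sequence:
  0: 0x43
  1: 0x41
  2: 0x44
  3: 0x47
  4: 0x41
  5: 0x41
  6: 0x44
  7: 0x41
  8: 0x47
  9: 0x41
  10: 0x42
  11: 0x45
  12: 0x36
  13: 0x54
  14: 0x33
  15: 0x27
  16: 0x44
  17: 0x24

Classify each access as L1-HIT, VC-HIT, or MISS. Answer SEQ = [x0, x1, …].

#0 0x43→b8/s0 MISS; vc=[]
#1 0x41→b8/s0 L1-HIT; vc=[]
#2 0x44→b8/s0 L1-HIT; vc=[]
#3 0x47→b8/s0 L1-HIT; vc=[]
#4 0x41→b8/s0 L1-HIT; vc=[]
#5 0x41→b8/s0 L1-HIT; vc=[]
#6 0x44→b8/s0 L1-HIT; vc=[]
#7 0x41→b8/s0 L1-HIT; vc=[]
#8 0x47→b8/s0 L1-HIT; vc=[]
#9 0x41→b8/s0 L1-HIT; vc=[]
#10 0x42→b8/s0 L1-HIT; vc=[]
#11 0x45→b8/s0 L1-HIT; vc=[]
#12 0x36→b6/s2 MISS; vc=[]
#13 0x54→b10/s2 MISS; vc=[6]
#14 0x33→b6/s2 VC-HIT; vc=[10]
#15 0x27→b4/s0 MISS; vc=[10,8]
#16 0x44→b8/s0 VC-HIT; vc=[10,4]
#17 0x24→b4/s0 VC-HIT; vc=[10,8]

SEQ = [MISS, L1-HIT, L1-HIT, L1-HIT, L1-HIT, L1-HIT, L1-HIT, L1-HIT, L1-HIT, L1-HIT, L1-HIT, L1-HIT, MISS, MISS, VC-HIT, MISS, VC-HIT, VC-HIT]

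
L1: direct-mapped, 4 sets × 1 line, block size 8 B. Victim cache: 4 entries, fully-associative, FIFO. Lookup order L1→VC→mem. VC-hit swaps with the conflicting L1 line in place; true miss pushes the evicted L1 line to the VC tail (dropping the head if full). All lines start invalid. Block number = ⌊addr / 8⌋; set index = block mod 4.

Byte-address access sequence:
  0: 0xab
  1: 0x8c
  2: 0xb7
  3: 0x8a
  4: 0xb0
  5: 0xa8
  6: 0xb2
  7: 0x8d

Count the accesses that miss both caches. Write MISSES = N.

MISSES = 3

  [0] addr=0xab blk=21 s=1: MISS | VC []
  [1] addr=0x8c blk=17 s=1: MISS | VC [21]
  [2] addr=0xb7 blk=22 s=2: MISS | VC [21]
  [3] addr=0x8a blk=17 s=1: L1-HIT | VC [21]
  [4] addr=0xb0 blk=22 s=2: L1-HIT | VC [21]
  [5] addr=0xa8 blk=21 s=1: VC-HIT | VC [17]
  [6] addr=0xb2 blk=22 s=2: L1-HIT | VC [17]
  [7] addr=0x8d blk=17 s=1: VC-HIT | VC [21]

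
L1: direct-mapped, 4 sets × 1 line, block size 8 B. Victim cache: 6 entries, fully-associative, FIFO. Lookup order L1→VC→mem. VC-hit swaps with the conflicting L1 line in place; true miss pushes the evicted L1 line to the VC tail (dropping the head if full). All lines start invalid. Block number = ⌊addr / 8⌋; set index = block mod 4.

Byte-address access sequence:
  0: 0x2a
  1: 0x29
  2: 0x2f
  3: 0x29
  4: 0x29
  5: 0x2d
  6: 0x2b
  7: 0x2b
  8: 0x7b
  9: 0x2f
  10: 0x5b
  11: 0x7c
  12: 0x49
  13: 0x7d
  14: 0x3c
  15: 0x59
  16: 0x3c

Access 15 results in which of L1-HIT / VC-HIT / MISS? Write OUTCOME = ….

  [0] addr=0x2a blk=5 s=1: MISS | VC []
  [1] addr=0x29 blk=5 s=1: L1-HIT | VC []
  [2] addr=0x2f blk=5 s=1: L1-HIT | VC []
  [3] addr=0x29 blk=5 s=1: L1-HIT | VC []
  [4] addr=0x29 blk=5 s=1: L1-HIT | VC []
  [5] addr=0x2d blk=5 s=1: L1-HIT | VC []
  [6] addr=0x2b blk=5 s=1: L1-HIT | VC []
  [7] addr=0x2b blk=5 s=1: L1-HIT | VC []
  [8] addr=0x7b blk=15 s=3: MISS | VC []
  [9] addr=0x2f blk=5 s=1: L1-HIT | VC []
  [10] addr=0x5b blk=11 s=3: MISS | VC [15]
  [11] addr=0x7c blk=15 s=3: VC-HIT | VC [11]
  [12] addr=0x49 blk=9 s=1: MISS | VC [11, 5]
  [13] addr=0x7d blk=15 s=3: L1-HIT | VC [11, 5]
  [14] addr=0x3c blk=7 s=3: MISS | VC [11, 5, 15]
  [15] addr=0x59 blk=11 s=3: VC-HIT | VC [7, 5, 15]
  [16] addr=0x3c blk=7 s=3: VC-HIT | VC [11, 5, 15]

OUTCOME = VC-HIT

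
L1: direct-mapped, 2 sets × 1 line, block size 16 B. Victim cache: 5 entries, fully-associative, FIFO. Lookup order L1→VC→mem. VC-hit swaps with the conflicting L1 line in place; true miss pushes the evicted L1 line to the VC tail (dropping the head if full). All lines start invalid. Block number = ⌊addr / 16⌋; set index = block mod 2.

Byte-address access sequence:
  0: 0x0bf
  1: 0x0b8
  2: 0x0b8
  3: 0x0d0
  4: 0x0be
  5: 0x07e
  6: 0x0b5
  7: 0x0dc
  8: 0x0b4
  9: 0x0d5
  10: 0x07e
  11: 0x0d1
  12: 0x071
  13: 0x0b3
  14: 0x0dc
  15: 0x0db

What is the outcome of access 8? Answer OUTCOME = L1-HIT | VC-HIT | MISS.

  [0] addr=0xbf blk=11 s=1: MISS | VC []
  [1] addr=0xb8 blk=11 s=1: L1-HIT | VC []
  [2] addr=0xb8 blk=11 s=1: L1-HIT | VC []
  [3] addr=0xd0 blk=13 s=1: MISS | VC [11]
  [4] addr=0xbe blk=11 s=1: VC-HIT | VC [13]
  [5] addr=0x7e blk=7 s=1: MISS | VC [13, 11]
  [6] addr=0xb5 blk=11 s=1: VC-HIT | VC [13, 7]
  [7] addr=0xdc blk=13 s=1: VC-HIT | VC [11, 7]
  [8] addr=0xb4 blk=11 s=1: VC-HIT | VC [13, 7]
  [9] addr=0xd5 blk=13 s=1: VC-HIT | VC [11, 7]
  [10] addr=0x7e blk=7 s=1: VC-HIT | VC [11, 13]
  [11] addr=0xd1 blk=13 s=1: VC-HIT | VC [11, 7]
  [12] addr=0x71 blk=7 s=1: VC-HIT | VC [11, 13]
  [13] addr=0xb3 blk=11 s=1: VC-HIT | VC [7, 13]
  [14] addr=0xdc blk=13 s=1: VC-HIT | VC [7, 11]
  [15] addr=0xdb blk=13 s=1: L1-HIT | VC [7, 11]

OUTCOME = VC-HIT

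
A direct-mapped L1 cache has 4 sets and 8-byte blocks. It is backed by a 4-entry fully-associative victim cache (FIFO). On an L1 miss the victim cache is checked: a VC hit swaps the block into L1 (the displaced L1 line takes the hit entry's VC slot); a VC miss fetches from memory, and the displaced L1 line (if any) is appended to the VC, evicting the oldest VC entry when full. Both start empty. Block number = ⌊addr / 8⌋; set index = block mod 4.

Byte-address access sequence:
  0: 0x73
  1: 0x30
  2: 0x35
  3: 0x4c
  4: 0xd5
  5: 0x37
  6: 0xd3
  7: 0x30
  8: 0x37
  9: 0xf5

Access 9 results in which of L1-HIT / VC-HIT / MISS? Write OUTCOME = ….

#0 0x73→b14/s2 MISS; vc=[]
#1 0x30→b6/s2 MISS; vc=[14]
#2 0x35→b6/s2 L1-HIT; vc=[14]
#3 0x4c→b9/s1 MISS; vc=[14]
#4 0xd5→b26/s2 MISS; vc=[14,6]
#5 0x37→b6/s2 VC-HIT; vc=[14,26]
#6 0xd3→b26/s2 VC-HIT; vc=[14,6]
#7 0x30→b6/s2 VC-HIT; vc=[14,26]
#8 0x37→b6/s2 L1-HIT; vc=[14,26]
#9 0xf5→b30/s2 MISS; vc=[14,26,6]

OUTCOME = MISS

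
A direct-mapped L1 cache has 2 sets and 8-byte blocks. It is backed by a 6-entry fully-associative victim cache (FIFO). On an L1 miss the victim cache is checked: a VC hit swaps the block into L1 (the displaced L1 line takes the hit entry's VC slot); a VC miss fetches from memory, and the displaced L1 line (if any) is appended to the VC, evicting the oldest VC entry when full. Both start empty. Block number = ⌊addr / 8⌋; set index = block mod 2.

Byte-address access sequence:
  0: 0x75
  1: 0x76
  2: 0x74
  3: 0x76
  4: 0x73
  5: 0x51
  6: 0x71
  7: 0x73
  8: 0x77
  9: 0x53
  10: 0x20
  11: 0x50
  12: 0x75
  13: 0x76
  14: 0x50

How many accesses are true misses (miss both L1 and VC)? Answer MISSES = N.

MISSES = 3

#0 0x75→b14/s0 MISS; vc=[]
#1 0x76→b14/s0 L1-HIT; vc=[]
#2 0x74→b14/s0 L1-HIT; vc=[]
#3 0x76→b14/s0 L1-HIT; vc=[]
#4 0x73→b14/s0 L1-HIT; vc=[]
#5 0x51→b10/s0 MISS; vc=[14]
#6 0x71→b14/s0 VC-HIT; vc=[10]
#7 0x73→b14/s0 L1-HIT; vc=[10]
#8 0x77→b14/s0 L1-HIT; vc=[10]
#9 0x53→b10/s0 VC-HIT; vc=[14]
#10 0x20→b4/s0 MISS; vc=[14,10]
#11 0x50→b10/s0 VC-HIT; vc=[14,4]
#12 0x75→b14/s0 VC-HIT; vc=[10,4]
#13 0x76→b14/s0 L1-HIT; vc=[10,4]
#14 0x50→b10/s0 VC-HIT; vc=[14,4]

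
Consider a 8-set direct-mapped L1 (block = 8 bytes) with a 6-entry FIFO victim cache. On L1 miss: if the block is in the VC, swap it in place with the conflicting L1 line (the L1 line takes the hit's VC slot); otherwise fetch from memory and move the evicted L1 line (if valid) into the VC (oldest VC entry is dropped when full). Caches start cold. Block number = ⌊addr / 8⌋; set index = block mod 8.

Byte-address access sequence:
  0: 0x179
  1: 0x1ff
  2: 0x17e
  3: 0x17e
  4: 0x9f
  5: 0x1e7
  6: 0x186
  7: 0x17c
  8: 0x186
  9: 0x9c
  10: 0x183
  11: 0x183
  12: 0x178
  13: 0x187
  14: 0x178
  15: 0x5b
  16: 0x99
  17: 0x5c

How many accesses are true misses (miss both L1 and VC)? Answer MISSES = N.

MISSES = 6

  [0] addr=0x179 blk=47 s=7: MISS | VC []
  [1] addr=0x1ff blk=63 s=7: MISS | VC [47]
  [2] addr=0x17e blk=47 s=7: VC-HIT | VC [63]
  [3] addr=0x17e blk=47 s=7: L1-HIT | VC [63]
  [4] addr=0x9f blk=19 s=3: MISS | VC [63]
  [5] addr=0x1e7 blk=60 s=4: MISS | VC [63]
  [6] addr=0x186 blk=48 s=0: MISS | VC [63]
  [7] addr=0x17c blk=47 s=7: L1-HIT | VC [63]
  [8] addr=0x186 blk=48 s=0: L1-HIT | VC [63]
  [9] addr=0x9c blk=19 s=3: L1-HIT | VC [63]
  [10] addr=0x183 blk=48 s=0: L1-HIT | VC [63]
  [11] addr=0x183 blk=48 s=0: L1-HIT | VC [63]
  [12] addr=0x178 blk=47 s=7: L1-HIT | VC [63]
  [13] addr=0x187 blk=48 s=0: L1-HIT | VC [63]
  [14] addr=0x178 blk=47 s=7: L1-HIT | VC [63]
  [15] addr=0x5b blk=11 s=3: MISS | VC [63, 19]
  [16] addr=0x99 blk=19 s=3: VC-HIT | VC [63, 11]
  [17] addr=0x5c blk=11 s=3: VC-HIT | VC [63, 19]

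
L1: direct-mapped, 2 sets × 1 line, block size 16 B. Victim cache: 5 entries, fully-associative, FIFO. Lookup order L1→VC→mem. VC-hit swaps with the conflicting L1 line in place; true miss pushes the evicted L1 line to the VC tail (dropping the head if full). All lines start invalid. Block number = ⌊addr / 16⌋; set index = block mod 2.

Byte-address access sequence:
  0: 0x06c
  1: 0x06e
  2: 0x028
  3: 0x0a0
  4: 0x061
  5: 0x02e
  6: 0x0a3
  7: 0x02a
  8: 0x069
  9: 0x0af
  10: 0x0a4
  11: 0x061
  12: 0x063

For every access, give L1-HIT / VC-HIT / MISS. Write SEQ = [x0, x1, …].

  [0] addr=0x6c blk=6 s=0: MISS | VC []
  [1] addr=0x6e blk=6 s=0: L1-HIT | VC []
  [2] addr=0x28 blk=2 s=0: MISS | VC [6]
  [3] addr=0xa0 blk=10 s=0: MISS | VC [6, 2]
  [4] addr=0x61 blk=6 s=0: VC-HIT | VC [10, 2]
  [5] addr=0x2e blk=2 s=0: VC-HIT | VC [10, 6]
  [6] addr=0xa3 blk=10 s=0: VC-HIT | VC [2, 6]
  [7] addr=0x2a blk=2 s=0: VC-HIT | VC [10, 6]
  [8] addr=0x69 blk=6 s=0: VC-HIT | VC [10, 2]
  [9] addr=0xaf blk=10 s=0: VC-HIT | VC [6, 2]
  [10] addr=0xa4 blk=10 s=0: L1-HIT | VC [6, 2]
  [11] addr=0x61 blk=6 s=0: VC-HIT | VC [10, 2]
  [12] addr=0x63 blk=6 s=0: L1-HIT | VC [10, 2]

SEQ = [MISS, L1-HIT, MISS, MISS, VC-HIT, VC-HIT, VC-HIT, VC-HIT, VC-HIT, VC-HIT, L1-HIT, VC-HIT, L1-HIT]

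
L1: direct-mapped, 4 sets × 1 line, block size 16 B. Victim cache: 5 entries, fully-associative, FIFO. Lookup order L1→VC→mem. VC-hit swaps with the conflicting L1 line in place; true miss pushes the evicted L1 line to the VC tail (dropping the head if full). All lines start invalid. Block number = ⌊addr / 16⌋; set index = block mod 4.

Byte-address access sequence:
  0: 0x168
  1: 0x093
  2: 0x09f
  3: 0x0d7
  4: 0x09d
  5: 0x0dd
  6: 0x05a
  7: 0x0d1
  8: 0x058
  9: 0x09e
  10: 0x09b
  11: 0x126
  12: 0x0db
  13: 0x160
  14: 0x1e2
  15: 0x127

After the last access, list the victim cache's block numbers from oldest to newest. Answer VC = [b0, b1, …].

VC = [5, 9, 30, 22]

#0 0x168→b22/s2 MISS; vc=[]
#1 0x93→b9/s1 MISS; vc=[]
#2 0x9f→b9/s1 L1-HIT; vc=[]
#3 0xd7→b13/s1 MISS; vc=[9]
#4 0x9d→b9/s1 VC-HIT; vc=[13]
#5 0xdd→b13/s1 VC-HIT; vc=[9]
#6 0x5a→b5/s1 MISS; vc=[9,13]
#7 0xd1→b13/s1 VC-HIT; vc=[9,5]
#8 0x58→b5/s1 VC-HIT; vc=[9,13]
#9 0x9e→b9/s1 VC-HIT; vc=[5,13]
#10 0x9b→b9/s1 L1-HIT; vc=[5,13]
#11 0x126→b18/s2 MISS; vc=[5,13,22]
#12 0xdb→b13/s1 VC-HIT; vc=[5,9,22]
#13 0x160→b22/s2 VC-HIT; vc=[5,9,18]
#14 0x1e2→b30/s2 MISS; vc=[5,9,18,22]
#15 0x127→b18/s2 VC-HIT; vc=[5,9,30,22]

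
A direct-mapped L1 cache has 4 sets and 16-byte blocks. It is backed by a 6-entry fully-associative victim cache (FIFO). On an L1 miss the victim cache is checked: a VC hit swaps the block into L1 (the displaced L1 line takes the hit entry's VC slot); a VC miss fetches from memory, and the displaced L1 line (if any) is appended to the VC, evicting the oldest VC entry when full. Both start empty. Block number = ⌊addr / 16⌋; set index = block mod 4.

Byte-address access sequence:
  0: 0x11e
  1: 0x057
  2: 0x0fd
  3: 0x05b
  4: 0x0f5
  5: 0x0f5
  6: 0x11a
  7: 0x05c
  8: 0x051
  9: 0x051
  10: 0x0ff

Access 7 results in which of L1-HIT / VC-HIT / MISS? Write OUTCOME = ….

  [0] addr=0x11e blk=17 s=1: MISS | VC []
  [1] addr=0x57 blk=5 s=1: MISS | VC [17]
  [2] addr=0xfd blk=15 s=3: MISS | VC [17]
  [3] addr=0x5b blk=5 s=1: L1-HIT | VC [17]
  [4] addr=0xf5 blk=15 s=3: L1-HIT | VC [17]
  [5] addr=0xf5 blk=15 s=3: L1-HIT | VC [17]
  [6] addr=0x11a blk=17 s=1: VC-HIT | VC [5]
  [7] addr=0x5c blk=5 s=1: VC-HIT | VC [17]
  [8] addr=0x51 blk=5 s=1: L1-HIT | VC [17]
  [9] addr=0x51 blk=5 s=1: L1-HIT | VC [17]
  [10] addr=0xff blk=15 s=3: L1-HIT | VC [17]

OUTCOME = VC-HIT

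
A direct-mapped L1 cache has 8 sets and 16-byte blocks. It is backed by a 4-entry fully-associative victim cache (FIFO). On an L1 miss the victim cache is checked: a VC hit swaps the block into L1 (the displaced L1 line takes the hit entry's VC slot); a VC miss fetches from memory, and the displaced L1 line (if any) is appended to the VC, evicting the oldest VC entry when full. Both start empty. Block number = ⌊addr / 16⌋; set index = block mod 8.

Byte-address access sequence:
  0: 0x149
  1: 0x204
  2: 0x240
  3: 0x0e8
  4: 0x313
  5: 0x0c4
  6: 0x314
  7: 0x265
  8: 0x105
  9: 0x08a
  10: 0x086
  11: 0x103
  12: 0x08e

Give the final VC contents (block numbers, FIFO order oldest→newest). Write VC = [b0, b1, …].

#0 0x149→b20/s4 MISS; vc=[]
#1 0x204→b32/s0 MISS; vc=[]
#2 0x240→b36/s4 MISS; vc=[20]
#3 0xe8→b14/s6 MISS; vc=[20]
#4 0x313→b49/s1 MISS; vc=[20]
#5 0xc4→b12/s4 MISS; vc=[20,36]
#6 0x314→b49/s1 L1-HIT; vc=[20,36]
#7 0x265→b38/s6 MISS; vc=[20,36,14]
#8 0x105→b16/s0 MISS; vc=[20,36,14,32]
#9 0x8a→b8/s0 MISS; vc=[36,14,32,16]
#10 0x86→b8/s0 L1-HIT; vc=[36,14,32,16]
#11 0x103→b16/s0 VC-HIT; vc=[36,14,32,8]
#12 0x8e→b8/s0 VC-HIT; vc=[36,14,32,16]

VC = [36, 14, 32, 16]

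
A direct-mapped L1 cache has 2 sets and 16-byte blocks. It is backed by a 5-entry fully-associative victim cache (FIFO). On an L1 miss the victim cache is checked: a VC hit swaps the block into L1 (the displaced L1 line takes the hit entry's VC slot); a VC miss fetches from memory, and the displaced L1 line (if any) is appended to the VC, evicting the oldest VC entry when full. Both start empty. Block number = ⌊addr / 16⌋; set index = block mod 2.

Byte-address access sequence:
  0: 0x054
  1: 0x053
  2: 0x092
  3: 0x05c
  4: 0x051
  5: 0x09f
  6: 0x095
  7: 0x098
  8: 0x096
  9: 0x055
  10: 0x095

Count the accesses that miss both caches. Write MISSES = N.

MISSES = 2

#0 0x54→b5/s1 MISS; vc=[]
#1 0x53→b5/s1 L1-HIT; vc=[]
#2 0x92→b9/s1 MISS; vc=[5]
#3 0x5c→b5/s1 VC-HIT; vc=[9]
#4 0x51→b5/s1 L1-HIT; vc=[9]
#5 0x9f→b9/s1 VC-HIT; vc=[5]
#6 0x95→b9/s1 L1-HIT; vc=[5]
#7 0x98→b9/s1 L1-HIT; vc=[5]
#8 0x96→b9/s1 L1-HIT; vc=[5]
#9 0x55→b5/s1 VC-HIT; vc=[9]
#10 0x95→b9/s1 VC-HIT; vc=[5]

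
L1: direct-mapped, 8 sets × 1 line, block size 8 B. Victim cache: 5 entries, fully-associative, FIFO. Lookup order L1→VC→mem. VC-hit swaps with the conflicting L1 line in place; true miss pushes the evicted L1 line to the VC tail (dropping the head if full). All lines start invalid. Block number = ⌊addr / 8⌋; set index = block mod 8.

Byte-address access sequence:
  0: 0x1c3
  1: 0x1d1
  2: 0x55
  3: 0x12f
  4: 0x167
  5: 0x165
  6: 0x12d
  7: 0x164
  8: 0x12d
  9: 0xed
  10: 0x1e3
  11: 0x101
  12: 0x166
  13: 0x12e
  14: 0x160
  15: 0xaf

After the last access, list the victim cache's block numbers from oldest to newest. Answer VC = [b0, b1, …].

VC = [58, 29, 60, 56, 37]

#0 0x1c3→b56/s0 MISS; vc=[]
#1 0x1d1→b58/s2 MISS; vc=[]
#2 0x55→b10/s2 MISS; vc=[58]
#3 0x12f→b37/s5 MISS; vc=[58]
#4 0x167→b44/s4 MISS; vc=[58]
#5 0x165→b44/s4 L1-HIT; vc=[58]
#6 0x12d→b37/s5 L1-HIT; vc=[58]
#7 0x164→b44/s4 L1-HIT; vc=[58]
#8 0x12d→b37/s5 L1-HIT; vc=[58]
#9 0xed→b29/s5 MISS; vc=[58,37]
#10 0x1e3→b60/s4 MISS; vc=[58,37,44]
#11 0x101→b32/s0 MISS; vc=[58,37,44,56]
#12 0x166→b44/s4 VC-HIT; vc=[58,37,60,56]
#13 0x12e→b37/s5 VC-HIT; vc=[58,29,60,56]
#14 0x160→b44/s4 L1-HIT; vc=[58,29,60,56]
#15 0xaf→b21/s5 MISS; vc=[58,29,60,56,37]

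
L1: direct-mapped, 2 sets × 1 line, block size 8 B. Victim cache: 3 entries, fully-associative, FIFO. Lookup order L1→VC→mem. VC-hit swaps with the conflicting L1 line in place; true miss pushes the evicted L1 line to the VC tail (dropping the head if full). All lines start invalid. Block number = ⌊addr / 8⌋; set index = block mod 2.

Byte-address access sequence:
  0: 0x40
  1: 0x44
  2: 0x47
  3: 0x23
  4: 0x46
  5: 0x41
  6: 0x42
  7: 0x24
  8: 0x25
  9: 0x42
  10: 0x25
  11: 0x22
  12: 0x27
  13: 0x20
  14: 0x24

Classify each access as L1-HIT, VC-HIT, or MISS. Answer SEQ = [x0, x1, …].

#0 0x40→b8/s0 MISS; vc=[]
#1 0x44→b8/s0 L1-HIT; vc=[]
#2 0x47→b8/s0 L1-HIT; vc=[]
#3 0x23→b4/s0 MISS; vc=[8]
#4 0x46→b8/s0 VC-HIT; vc=[4]
#5 0x41→b8/s0 L1-HIT; vc=[4]
#6 0x42→b8/s0 L1-HIT; vc=[4]
#7 0x24→b4/s0 VC-HIT; vc=[8]
#8 0x25→b4/s0 L1-HIT; vc=[8]
#9 0x42→b8/s0 VC-HIT; vc=[4]
#10 0x25→b4/s0 VC-HIT; vc=[8]
#11 0x22→b4/s0 L1-HIT; vc=[8]
#12 0x27→b4/s0 L1-HIT; vc=[8]
#13 0x20→b4/s0 L1-HIT; vc=[8]
#14 0x24→b4/s0 L1-HIT; vc=[8]

SEQ = [MISS, L1-HIT, L1-HIT, MISS, VC-HIT, L1-HIT, L1-HIT, VC-HIT, L1-HIT, VC-HIT, VC-HIT, L1-HIT, L1-HIT, L1-HIT, L1-HIT]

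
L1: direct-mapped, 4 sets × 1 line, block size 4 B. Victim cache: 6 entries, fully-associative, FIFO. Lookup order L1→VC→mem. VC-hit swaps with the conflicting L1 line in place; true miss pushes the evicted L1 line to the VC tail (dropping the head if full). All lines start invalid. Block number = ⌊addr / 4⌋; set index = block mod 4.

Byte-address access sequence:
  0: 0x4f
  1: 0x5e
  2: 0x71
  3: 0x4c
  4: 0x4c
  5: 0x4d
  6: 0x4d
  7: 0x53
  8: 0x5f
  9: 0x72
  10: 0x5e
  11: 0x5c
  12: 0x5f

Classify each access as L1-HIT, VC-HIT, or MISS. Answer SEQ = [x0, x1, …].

SEQ = [MISS, MISS, MISS, VC-HIT, L1-HIT, L1-HIT, L1-HIT, MISS, VC-HIT, VC-HIT, L1-HIT, L1-HIT, L1-HIT]

0: 0x4f (blk 19, set 3) → MISS  vc=[]
1: 0x5e (blk 23, set 3) → MISS  vc=[19]
2: 0x71 (blk 28, set 0) → MISS  vc=[19]
3: 0x4c (blk 19, set 3) → VC-HIT  vc=[23]
4: 0x4c (blk 19, set 3) → L1-HIT  vc=[23]
5: 0x4d (blk 19, set 3) → L1-HIT  vc=[23]
6: 0x4d (blk 19, set 3) → L1-HIT  vc=[23]
7: 0x53 (blk 20, set 0) → MISS  vc=[23, 28]
8: 0x5f (blk 23, set 3) → VC-HIT  vc=[19, 28]
9: 0x72 (blk 28, set 0) → VC-HIT  vc=[19, 20]
10: 0x5e (blk 23, set 3) → L1-HIT  vc=[19, 20]
11: 0x5c (blk 23, set 3) → L1-HIT  vc=[19, 20]
12: 0x5f (blk 23, set 3) → L1-HIT  vc=[19, 20]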